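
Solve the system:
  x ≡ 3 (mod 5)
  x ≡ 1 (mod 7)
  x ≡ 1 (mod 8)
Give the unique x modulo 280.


Moduli 5, 7, 8 are pairwise coprime; by CRT there is a unique solution modulo M = 5 · 7 · 8 = 280.
Solve pairwise, accumulating the modulus:
  Start with x ≡ 3 (mod 5).
  Combine with x ≡ 1 (mod 7): since gcd(5, 7) = 1, we get a unique residue mod 35.
    Write x = 3 + 5·t and substitute into x ≡ 1 (mod 7): 5·t ≡ 1 − 3 = -2 (mod 7).
    Reduce coefficients mod 7: 5·t ≡ 5 (mod 7).
    The inverse of 5 mod 7 is 3 (since 5·3 = 15 = 2·7 + 1), so t ≡ 3·5 = 15 ≡ 1 (mod 7).
    Then x = 3 + 5·1 = 8, valid modulo lcm(5, 7) = 35: x ≡ 8 (mod 35).
  Combine with x ≡ 1 (mod 8): since gcd(35, 8) = 1, we get a unique residue mod 280.
    Write x = 8 + 35·t and substitute into x ≡ 1 (mod 8): 35·t ≡ 1 − 8 = -7 (mod 8).
    Reduce coefficients mod 8: 3·t ≡ 1 (mod 8).
    The inverse of 3 mod 8 is 3 (since 3·3 = 9 = 1·8 + 1), so t ≡ 3·1 = 3 ≡ 3 (mod 8).
    Then x = 8 + 35·3 = 113, valid modulo lcm(35, 8) = 280: x ≡ 113 (mod 280).
Verify: 113 mod 5 = 3 ✓, 113 mod 7 = 1 ✓, 113 mod 8 = 1 ✓.

x ≡ 113 (mod 280).


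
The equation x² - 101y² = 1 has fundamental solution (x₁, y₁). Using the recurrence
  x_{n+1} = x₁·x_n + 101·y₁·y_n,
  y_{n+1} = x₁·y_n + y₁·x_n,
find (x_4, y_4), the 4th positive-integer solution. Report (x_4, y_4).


Step 1: Find the fundamental solution (x₁, y₁) of x² - 101y² = 1.
  Expand √101 as a continued fraction. a₀ = ⌊√101⌋ = 10; iterate m_{k+1} = d_k·a_k − m_k, d_{k+1} = (101 − m_{k+1}²)/d_k, a_{k+1} = ⌊(a₀ + m_{k+1})/d_{k+1}⌋ (starting m₀ = 0, d₀ = 1), with convergents p_k = a_k·p_{k-1} + p_{k-2}, q_k = a_k·q_{k-1} + q_{k-2} (p₋₁ = 1, q₋₁ = 0):
  k = 0: a₀ = 10; p₀/q₀ = 10/1; p₀² − 101·q₀² = 100 − 101 = -1.
  k = 1: m = 10, d = 1, a = ⌊(10 + 10)/1⌋ = 20; p/q = (20·10 + 1)/(20·1 + 0) = 201/20; p² − 101·q² = 40401 − 40400 = 1.
  The first convergent with p² − 101·q² = 1 gives the fundamental solution (x₁, y₁) = (201, 20).
Step 2: Apply the recurrence (x_{n+1}, y_{n+1}) = (x₁x_n + 101y₁y_n, x₁y_n + y₁x_n) repeatedly.
  From (x_1, y_1) = (201, 20): x_2 = 201·201 + 101·20·20 = 80801; y_2 = 201·20 + 20·201 = 8040.
  From (x_2, y_2) = (80801, 8040): x_3 = 201·80801 + 101·20·8040 = 32481801; y_3 = 201·8040 + 20·80801 = 3232060.
  From (x_3, y_3) = (32481801, 3232060): x_4 = 201·32481801 + 101·20·3232060 = 13057603201; y_4 = 201·3232060 + 20·32481801 = 1299280080.
Step 3: Verify x_4² - 101·y_4² = 170501001354765446401 - 170501001354765446400 = 1 (should be 1). ✓

(x_1, y_1) = (201, 20); (x_4, y_4) = (13057603201, 1299280080).


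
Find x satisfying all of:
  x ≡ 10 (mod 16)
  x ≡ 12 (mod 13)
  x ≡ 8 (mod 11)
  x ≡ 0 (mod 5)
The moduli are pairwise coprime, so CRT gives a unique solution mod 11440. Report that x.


Product of moduli M = 16 · 13 · 11 · 5 = 11440.
Merge one congruence at a time:
  Start: x ≡ 10 (mod 16).
  Combine with x ≡ 12 (mod 13); new modulus lcm = 208.
    Write x = 10 + 16·t and substitute into x ≡ 12 (mod 13): 16·t ≡ 12 − 10 = 2 (mod 13).
    Reduce coefficients mod 13: 3·t ≡ 2 (mod 13).
    The inverse of 3 mod 13 is 9 (since 3·9 = 27 = 2·13 + 1), so t ≡ 9·2 = 18 ≡ 5 (mod 13).
    Then x = 10 + 16·5 = 90, valid modulo lcm(16, 13) = 208: x ≡ 90 (mod 208).
  Combine with x ≡ 8 (mod 11); new modulus lcm = 2288.
    Write x = 90 + 208·t and substitute into x ≡ 8 (mod 11): 208·t ≡ 8 − 90 = -82 (mod 11).
    Reduce coefficients mod 11: 10·t ≡ 6 (mod 11).
    The inverse of 10 mod 11 is 10 (since 10·10 = 100 = 9·11 + 1), so t ≡ 10·6 = 60 ≡ 5 (mod 11).
    Then x = 90 + 208·5 = 1130, valid modulo lcm(208, 11) = 2288: x ≡ 1130 (mod 2288).
  Combine with x ≡ 0 (mod 5); new modulus lcm = 11440.
    Write x = 1130 + 2288·t and substitute into x ≡ 0 (mod 5): 2288·t ≡ 0 − 1130 = -1130 (mod 5).
    Reduce coefficients mod 5: 3·t ≡ 0 (mod 5).
    The inverse of 3 mod 5 is 2 (since 3·2 = 6 = 1·5 + 1), so t ≡ 2·0 = 0 ≡ 0 (mod 5).
    Then x = 1130 + 2288·0 = 1130, valid modulo lcm(2288, 5) = 11440: x ≡ 1130 (mod 11440).
Verify against each original: 1130 mod 16 = 10, 1130 mod 13 = 12, 1130 mod 11 = 8, 1130 mod 5 = 0.

x ≡ 1130 (mod 11440).


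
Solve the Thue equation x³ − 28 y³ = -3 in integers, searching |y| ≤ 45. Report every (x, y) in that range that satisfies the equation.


The equation is x³ - 28y³ = -3. For fixed y, x³ = 28·y³ − 3, so a solution requires the RHS to be a perfect cube.
Strategy: iterate y from -45 to 45, compute RHS = 28·y³ − 3, and check whether it is a (positive or negative) perfect cube.
Check small values of y:
  y = 0: RHS = -3 is not a perfect cube.
  y = 1: RHS = 25 is not a perfect cube.
  y = -1: RHS = -31 is not a perfect cube.
  y = 2: RHS = 221 is not a perfect cube.
  y = -2: RHS = -227 is not a perfect cube.
  y = 3: RHS = 753 is not a perfect cube.
  y = -3: RHS = -759 is not a perfect cube.
Continuing the search up to |y| = 45 finds no solutions either.
No (x, y) in the scanned range satisfies the equation.

No integer solutions with |y| ≤ 45.


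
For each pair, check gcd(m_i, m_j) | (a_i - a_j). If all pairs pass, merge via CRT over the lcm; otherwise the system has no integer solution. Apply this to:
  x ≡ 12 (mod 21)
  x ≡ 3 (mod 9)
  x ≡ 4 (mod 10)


Moduli 21, 9, 10 are not pairwise coprime, so CRT works modulo lcm(m_i) when all pairwise compatibility conditions hold.
Pairwise compatibility: gcd(m_i, m_j) must divide a_i - a_j for every pair.
Merge one congruence at a time:
  Start: x ≡ 12 (mod 21).
  Combine with x ≡ 3 (mod 9): gcd(21, 9) = 3; 3 - 12 = -9, which IS divisible by 3, so compatible.
    Write x = 12 + 21·t and substitute into x ≡ 3 (mod 9): 21·t ≡ 3 − 12 = -9 (mod 9).
    Divide the congruence (and modulus) by g = 3: 7·t ≡ -3 (mod 3).
    Reduce coefficients mod 3: 1·t ≡ 0 (mod 3).
    So t ≡ 0 (mod 3).
    Then x = 12 + 21·0 = 12, valid modulo lcm(21, 9) = 63: x ≡ 12 (mod 63).
  Combine with x ≡ 4 (mod 10): gcd(63, 10) = 1; 4 - 12 = -8, which IS divisible by 1, so compatible.
    Write x = 12 + 63·t and substitute into x ≡ 4 (mod 10): 63·t ≡ 4 − 12 = -8 (mod 10).
    Reduce coefficients mod 10: 3·t ≡ 2 (mod 10).
    The inverse of 3 mod 10 is 7 (since 3·7 = 21 = 2·10 + 1), so t ≡ 7·2 = 14 ≡ 4 (mod 10).
    Then x = 12 + 63·4 = 264, valid modulo lcm(63, 10) = 630: x ≡ 264 (mod 630).
Verify: 264 mod 21 = 12, 264 mod 9 = 3, 264 mod 10 = 4.

x ≡ 264 (mod 630).


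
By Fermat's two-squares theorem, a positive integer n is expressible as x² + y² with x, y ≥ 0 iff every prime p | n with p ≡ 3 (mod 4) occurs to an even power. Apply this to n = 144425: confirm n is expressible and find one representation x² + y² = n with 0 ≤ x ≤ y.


Step 1: Factor n = 144425 = 5^2 · 53 · 109.
Step 2: Check the mod-4 condition on each prime factor: 5 ≡ 1 (mod 4), exponent 2; 53 ≡ 1 (mod 4), exponent 1; 109 ≡ 1 (mod 4), exponent 1.
All primes ≡ 3 (mod 4) appear to even exponent (or don't appear), so by the two-squares theorem n IS expressible as a sum of two squares.
Step 3: Build a representation. Group n = k² · m with k = 5 and m = 53 · 109 = 5777 (a product of primes ≡ 1 (mod 4)); a representation of m scales to one of n via (k·x)² + (k·y)² = k²(x² + y²). Each prime p ≡ 1 (mod 4) is itself a sum of two squares; find a² by testing p − a² for a perfect square:
  53: 53 − 1² = 52, 53 − 2² = 49 = 7² ⇒ 53 = 2² + 7².
  109: 109 − 1² = 108, 109 − 2² = 105, 109 − 3² = 100 = 10² ⇒ 109 = 3² + 10².
  Combine using the Brahmagupta–Fibonacci identity (a² + b²)(c² + d²) = (ac − bd)² + (ad + bc)² = (ac + bd)² + (ad − bc)²:
  53 · 109 = 5777: from (2² + 7²)(3² + 10²), take (2·3 − 7·10, 2·10 + 7·3) = (6 − 70, 20 + 21) = (-64, 41); dropping signs (only squares matter) gives (64, 41); check 64² + 41² = 4096 + 1681 = 5777 ✓.
  Scale by k = 5: (5·64, 5·41) = (320, 205).
Step 4: Order so x ≤ y and verify: 205² + 320² = 42025 + 102400 = 144425 = n. ✓

n = 144425 = 205² + 320² (one valid representation with x ≤ y).


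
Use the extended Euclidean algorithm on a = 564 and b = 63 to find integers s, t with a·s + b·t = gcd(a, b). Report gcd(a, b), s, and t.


Euclidean algorithm on (564, 63) — divide until remainder is 0:
  564 = 8 · 63 + 60
  63 = 1 · 60 + 3
  60 = 20 · 3 + 0
gcd(564, 63) = 3.
Track Bezout coefficients alongside the remainders: start with r₀ = 564 = a·1 + b·0 (s = 1, t = 0) and r₁ = 63 = a·0 + b·1 (s = 0, t = 1); each new remainder r_{k+1} = r_{k-1} − q_k·r_k inherits s_{k+1} = s_{k-1} − q_k·s_k, t_{k+1} = t_{k-1} − q_k·t_k, so r_k = a·s_k + b·t_k at every step:
  q = 8: r = 60, s = 1 − 8·0 = 1, t = 0 − 8·1 = -8  (check: 564·1 + 63·(-8) = 60)
  q = 1: r = 3, s = 0 − 1·1 = -1, t = 1 − 1·(-8) = 9  (check: 564·(-1) + 63·9 = 3)
The row with r = 3 (the gcd) gives the Bezout coefficients s = -1, t = 9.
Result: 564 · (-1) + 63 · (9) = 3.

gcd(564, 63) = 3; s = -1, t = 9 (check: 564·(-1) + 63·9 = 3).


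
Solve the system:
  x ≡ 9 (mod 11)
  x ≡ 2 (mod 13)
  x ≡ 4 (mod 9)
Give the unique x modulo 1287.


Moduli 11, 13, 9 are pairwise coprime; by CRT there is a unique solution modulo M = 11 · 13 · 9 = 1287.
Solve pairwise, accumulating the modulus:
  Start with x ≡ 9 (mod 11).
  Combine with x ≡ 2 (mod 13): since gcd(11, 13) = 1, we get a unique residue mod 143.
    Write x = 9 + 11·t and substitute into x ≡ 2 (mod 13): 11·t ≡ 2 − 9 = -7 (mod 13).
    Reduce coefficients mod 13: 11·t ≡ 6 (mod 13).
    The inverse of 11 mod 13 is 6 (since 11·6 = 66 = 5·13 + 1), so t ≡ 6·6 = 36 ≡ 10 (mod 13).
    Then x = 9 + 11·10 = 119, valid modulo lcm(11, 13) = 143: x ≡ 119 (mod 143).
  Combine with x ≡ 4 (mod 9): since gcd(143, 9) = 1, we get a unique residue mod 1287.
    Write x = 119 + 143·t and substitute into x ≡ 4 (mod 9): 143·t ≡ 4 − 119 = -115 (mod 9).
    Reduce coefficients mod 9: 8·t ≡ 2 (mod 9).
    The inverse of 8 mod 9 is 8 (since 8·8 = 64 = 7·9 + 1), so t ≡ 8·2 = 16 ≡ 7 (mod 9).
    Then x = 119 + 143·7 = 1120, valid modulo lcm(143, 9) = 1287: x ≡ 1120 (mod 1287).
Verify: 1120 mod 11 = 9 ✓, 1120 mod 13 = 2 ✓, 1120 mod 9 = 4 ✓.

x ≡ 1120 (mod 1287).


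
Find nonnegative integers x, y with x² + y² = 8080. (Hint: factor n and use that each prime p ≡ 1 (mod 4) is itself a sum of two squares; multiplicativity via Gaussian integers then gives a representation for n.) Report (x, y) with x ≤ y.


Step 1: Factor n = 8080 = 2^4 · 5 · 101.
Step 2: Check the mod-4 condition on each prime factor: 2 = 2 (special); 5 ≡ 1 (mod 4), exponent 1; 101 ≡ 1 (mod 4), exponent 1.
All primes ≡ 3 (mod 4) appear to even exponent (or don't appear), so by the two-squares theorem n IS expressible as a sum of two squares.
Step 3: Build a representation. Group n = k² · m with k = 4 and m = 5 · 101 = 505 (a product of primes ≡ 1 (mod 4)); a representation of m scales to one of n via (k·x)² + (k·y)² = k²(x² + y²). Each prime p ≡ 1 (mod 4) is itself a sum of two squares; find a² by testing p − a² for a perfect square:
  5: 5 − 1² = 4 = 2² ⇒ 5 = 1² + 2².
  101: 101 − 1² = 100 = 10² ⇒ 101 = 1² + 10².
  Combine using the Brahmagupta–Fibonacci identity (a² + b²)(c² + d²) = (ac − bd)² + (ad + bc)² = (ac + bd)² + (ad − bc)²:
  5 · 101 = 505: from (1² + 2²)(1² + 10²), take (1·1 − 2·10, 1·10 + 2·1) = (1 − 20, 10 + 2) = (-19, 12); dropping signs (only squares matter) gives (19, 12); check 19² + 12² = 361 + 144 = 505 ✓.
  Scale by k = 4: (4·19, 4·12) = (76, 48).
Step 4: Order so x ≤ y and verify: 48² + 76² = 2304 + 5776 = 8080 = n. ✓

n = 8080 = 48² + 76² (one valid representation with x ≤ y).


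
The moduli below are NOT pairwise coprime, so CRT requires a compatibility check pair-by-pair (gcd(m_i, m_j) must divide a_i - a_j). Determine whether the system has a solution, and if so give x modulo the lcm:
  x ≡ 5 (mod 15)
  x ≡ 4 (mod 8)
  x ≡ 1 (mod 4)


Moduli 15, 8, 4 are not pairwise coprime, so CRT works modulo lcm(m_i) when all pairwise compatibility conditions hold.
Pairwise compatibility: gcd(m_i, m_j) must divide a_i - a_j for every pair.
Merge one congruence at a time:
  Start: x ≡ 5 (mod 15).
  Combine with x ≡ 4 (mod 8): gcd(15, 8) = 1; 4 - 5 = -1, which IS divisible by 1, so compatible.
    Write x = 5 + 15·t and substitute into x ≡ 4 (mod 8): 15·t ≡ 4 − 5 = -1 (mod 8).
    Reduce coefficients mod 8: 7·t ≡ 7 (mod 8).
    The inverse of 7 mod 8 is 7 (since 7·7 = 49 = 6·8 + 1), so t ≡ 7·7 = 49 ≡ 1 (mod 8).
    Then x = 5 + 15·1 = 20, valid modulo lcm(15, 8) = 120: x ≡ 20 (mod 120).
  Combine with x ≡ 1 (mod 4): gcd(120, 4) = 4, and 1 - 20 = -19 is NOT divisible by 4.
    ⇒ system is inconsistent (no integer solution).

No solution (the system is inconsistent).


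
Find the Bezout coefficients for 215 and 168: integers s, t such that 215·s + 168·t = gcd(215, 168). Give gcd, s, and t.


Euclidean algorithm on (215, 168) — divide until remainder is 0:
  215 = 1 · 168 + 47
  168 = 3 · 47 + 27
  47 = 1 · 27 + 20
  27 = 1 · 20 + 7
  20 = 2 · 7 + 6
  7 = 1 · 6 + 1
  6 = 6 · 1 + 0
gcd(215, 168) = 1.
Track Bezout coefficients alongside the remainders: start with r₀ = 215 = a·1 + b·0 (s = 1, t = 0) and r₁ = 168 = a·0 + b·1 (s = 0, t = 1); each new remainder r_{k+1} = r_{k-1} − q_k·r_k inherits s_{k+1} = s_{k-1} − q_k·s_k, t_{k+1} = t_{k-1} − q_k·t_k, so r_k = a·s_k + b·t_k at every step:
  q = 1: r = 47, s = 1 − 1·0 = 1, t = 0 − 1·1 = -1  (check: 215·1 + 168·(-1) = 47)
  q = 3: r = 27, s = 0 − 3·1 = -3, t = 1 − 3·(-1) = 4  (check: 215·(-3) + 168·4 = 27)
  q = 1: r = 20, s = 1 − 1·(-3) = 4, t = -1 − 1·4 = -5  (check: 215·4 + 168·(-5) = 20)
  q = 1: r = 7, s = -3 − 1·4 = -7, t = 4 − 1·(-5) = 9  (check: 215·(-7) + 168·9 = 7)
  q = 2: r = 6, s = 4 − 2·(-7) = 18, t = -5 − 2·9 = -23  (check: 215·18 + 168·(-23) = 6)
  q = 1: r = 1, s = -7 − 1·18 = -25, t = 9 − 1·(-23) = 32  (check: 215·(-25) + 168·32 = 1)
The row with r = 1 (the gcd) gives the Bezout coefficients s = -25, t = 32.
Result: 215 · (-25) + 168 · (32) = 1.

gcd(215, 168) = 1; s = -25, t = 32 (check: 215·(-25) + 168·32 = 1).


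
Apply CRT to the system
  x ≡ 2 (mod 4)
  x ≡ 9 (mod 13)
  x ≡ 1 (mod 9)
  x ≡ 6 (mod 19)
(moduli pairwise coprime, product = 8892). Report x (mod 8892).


Product of moduli M = 4 · 13 · 9 · 19 = 8892.
Merge one congruence at a time:
  Start: x ≡ 2 (mod 4).
  Combine with x ≡ 9 (mod 13); new modulus lcm = 52.
    Write x = 2 + 4·t and substitute into x ≡ 9 (mod 13): 4·t ≡ 9 − 2 = 7 (mod 13).
    The inverse of 4 mod 13 is 10 (since 4·10 = 40 = 3·13 + 1), so t ≡ 10·7 = 70 ≡ 5 (mod 13).
    Then x = 2 + 4·5 = 22, valid modulo lcm(4, 13) = 52: x ≡ 22 (mod 52).
  Combine with x ≡ 1 (mod 9); new modulus lcm = 468.
    Write x = 22 + 52·t and substitute into x ≡ 1 (mod 9): 52·t ≡ 1 − 22 = -21 (mod 9).
    Reduce coefficients mod 9: 7·t ≡ 6 (mod 9).
    The inverse of 7 mod 9 is 4 (since 7·4 = 28 = 3·9 + 1), so t ≡ 4·6 = 24 ≡ 6 (mod 9).
    Then x = 22 + 52·6 = 334, valid modulo lcm(52, 9) = 468: x ≡ 334 (mod 468).
  Combine with x ≡ 6 (mod 19); new modulus lcm = 8892.
    Write x = 334 + 468·t and substitute into x ≡ 6 (mod 19): 468·t ≡ 6 − 334 = -328 (mod 19).
    Reduce coefficients mod 19: 12·t ≡ 14 (mod 19).
    The inverse of 12 mod 19 is 8 (since 12·8 = 96 = 5·19 + 1), so t ≡ 8·14 = 112 ≡ 17 (mod 19).
    Then x = 334 + 468·17 = 8290, valid modulo lcm(468, 19) = 8892: x ≡ 8290 (mod 8892).
Verify against each original: 8290 mod 4 = 2, 8290 mod 13 = 9, 8290 mod 9 = 1, 8290 mod 19 = 6.

x ≡ 8290 (mod 8892).


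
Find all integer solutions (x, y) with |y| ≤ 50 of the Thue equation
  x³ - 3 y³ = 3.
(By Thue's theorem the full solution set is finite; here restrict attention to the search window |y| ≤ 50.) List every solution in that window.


The equation is x³ - 3y³ = 3. For fixed y, x³ = 3·y³ + 3, so a solution requires the RHS to be a perfect cube.
Strategy: iterate y from -50 to 50, compute RHS = 3·y³ + 3, and check whether it is a (positive or negative) perfect cube.
Check small values of y:
  y = 0: RHS = 3 is not a perfect cube.
  y = 1: RHS = 6 is not a perfect cube.
  y = -1: RHS = 0 = (0)³ ⇒ x = 0 works.
  y = 2: RHS = 27 = (3)³ ⇒ x = 3 works.
  y = -2: RHS = -21 is not a perfect cube.
  y = 3: RHS = 84 is not a perfect cube.
  y = -3: RHS = -78 is not a perfect cube.
Continuing the search up to |y| = 50 finds no further solutions beyond those listed.
Collected solutions: (0, -1), (3, 2).

Solutions (with |y| ≤ 50): (0, -1), (3, 2).


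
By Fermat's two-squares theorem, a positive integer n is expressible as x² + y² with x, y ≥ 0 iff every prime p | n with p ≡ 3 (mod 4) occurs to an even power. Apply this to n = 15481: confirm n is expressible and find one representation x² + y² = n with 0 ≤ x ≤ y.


Step 1: Factor n = 15481 = 113 · 137.
Step 2: Check the mod-4 condition on each prime factor: 113 ≡ 1 (mod 4), exponent 1; 137 ≡ 1 (mod 4), exponent 1.
All primes ≡ 3 (mod 4) appear to even exponent (or don't appear), so by the two-squares theorem n IS expressible as a sum of two squares.
Step 3: Build a representation. Here n = 113 · 137 is a product of primes ≡ 1 (mod 4). Each prime p ≡ 1 (mod 4) is itself a sum of two squares; find a² by testing p − a² for a perfect square:
  113: 113 − 1² = 112, 113 − 2² = 109, 113 − 3² = 104, 113 − 4² = 97, 113 − 5² = 88, 113 − 6² = 77, 113 − 7² = 64 = 8² ⇒ 113 = 7² + 8².
  137: 137 − 1² = 136, 137 − 2² = 133, 137 − 3² = 128, 137 − 4² = 121 = 11² ⇒ 137 = 4² + 11².
  Combine using the Brahmagupta–Fibonacci identity (a² + b²)(c² + d²) = (ac − bd)² + (ad + bc)² = (ac + bd)² + (ad − bc)²:
  113 · 137 = 15481: from (7² + 8²)(4² + 11²), take (7·4 − 8·11, 7·11 + 8·4) = (28 − 88, 77 + 32) = (-60, 109); dropping signs (only squares matter) gives (60, 109); check 60² + 109² = 3600 + 11881 = 15481 ✓.
Step 4: Order so x ≤ y and verify: 60² + 109² = 3600 + 11881 = 15481 = n. ✓

n = 15481 = 60² + 109² (one valid representation with x ≤ y).


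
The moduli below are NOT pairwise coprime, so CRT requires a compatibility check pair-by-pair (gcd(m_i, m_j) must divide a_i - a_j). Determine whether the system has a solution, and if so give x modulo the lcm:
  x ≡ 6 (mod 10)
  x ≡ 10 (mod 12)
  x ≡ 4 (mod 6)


Moduli 10, 12, 6 are not pairwise coprime, so CRT works modulo lcm(m_i) when all pairwise compatibility conditions hold.
Pairwise compatibility: gcd(m_i, m_j) must divide a_i - a_j for every pair.
Merge one congruence at a time:
  Start: x ≡ 6 (mod 10).
  Combine with x ≡ 10 (mod 12): gcd(10, 12) = 2; 10 - 6 = 4, which IS divisible by 2, so compatible.
    Write x = 6 + 10·t and substitute into x ≡ 10 (mod 12): 10·t ≡ 10 − 6 = 4 (mod 12).
    Divide the congruence (and modulus) by g = 2: 5·t ≡ 2 (mod 6).
    The inverse of 5 mod 6 is 5 (since 5·5 = 25 = 4·6 + 1), so t ≡ 5·2 = 10 ≡ 4 (mod 6).
    Then x = 6 + 10·4 = 46, valid modulo lcm(10, 12) = 60: x ≡ 46 (mod 60).
  Combine with x ≡ 4 (mod 6): gcd(60, 6) = 6; 4 - 46 = -42, which IS divisible by 6, so compatible.
    Write x = 46 + 60·t and substitute into x ≡ 4 (mod 6): 60·t ≡ 4 − 46 = -42 (mod 6).
    Divide the congruence (and modulus) by g = 6: 10·t ≡ -7 (mod 1).
    Modulo 1 every t works; take t = 0.
    Then x = 46 + 60·0 = 46, valid modulo lcm(60, 6) = 60: x ≡ 46 (mod 60).
Verify: 46 mod 10 = 6, 46 mod 12 = 10, 46 mod 6 = 4.

x ≡ 46 (mod 60).


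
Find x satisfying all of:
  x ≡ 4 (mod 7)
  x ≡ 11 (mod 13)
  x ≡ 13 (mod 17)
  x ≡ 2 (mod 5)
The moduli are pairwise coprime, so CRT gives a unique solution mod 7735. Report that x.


Product of moduli M = 7 · 13 · 17 · 5 = 7735.
Merge one congruence at a time:
  Start: x ≡ 4 (mod 7).
  Combine with x ≡ 11 (mod 13); new modulus lcm = 91.
    Write x = 4 + 7·t and substitute into x ≡ 11 (mod 13): 7·t ≡ 11 − 4 = 7 (mod 13).
    The inverse of 7 mod 13 is 2 (since 7·2 = 14 = 1·13 + 1), so t ≡ 2·7 = 14 ≡ 1 (mod 13).
    Then x = 4 + 7·1 = 11, valid modulo lcm(7, 13) = 91: x ≡ 11 (mod 91).
  Combine with x ≡ 13 (mod 17); new modulus lcm = 1547.
    Write x = 11 + 91·t and substitute into x ≡ 13 (mod 17): 91·t ≡ 13 − 11 = 2 (mod 17).
    Reduce coefficients mod 17: 6·t ≡ 2 (mod 17).
    The inverse of 6 mod 17 is 3 (since 6·3 = 18 = 1·17 + 1), so t ≡ 3·2 = 6 ≡ 6 (mod 17).
    Then x = 11 + 91·6 = 557, valid modulo lcm(91, 17) = 1547: x ≡ 557 (mod 1547).
  Combine with x ≡ 2 (mod 5); new modulus lcm = 7735.
    Write x = 557 + 1547·t and substitute into x ≡ 2 (mod 5): 1547·t ≡ 2 − 557 = -555 (mod 5).
    Reduce coefficients mod 5: 2·t ≡ 0 (mod 5).
    The inverse of 2 mod 5 is 3 (since 2·3 = 6 = 1·5 + 1), so t ≡ 3·0 = 0 ≡ 0 (mod 5).
    Then x = 557 + 1547·0 = 557, valid modulo lcm(1547, 5) = 7735: x ≡ 557 (mod 7735).
Verify against each original: 557 mod 7 = 4, 557 mod 13 = 11, 557 mod 17 = 13, 557 mod 5 = 2.

x ≡ 557 (mod 7735).


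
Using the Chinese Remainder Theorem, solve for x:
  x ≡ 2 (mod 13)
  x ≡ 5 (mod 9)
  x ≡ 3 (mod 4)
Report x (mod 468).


Moduli 13, 9, 4 are pairwise coprime; by CRT there is a unique solution modulo M = 13 · 9 · 4 = 468.
Solve pairwise, accumulating the modulus:
  Start with x ≡ 2 (mod 13).
  Combine with x ≡ 5 (mod 9): since gcd(13, 9) = 1, we get a unique residue mod 117.
    Write x = 2 + 13·t and substitute into x ≡ 5 (mod 9): 13·t ≡ 5 − 2 = 3 (mod 9).
    Reduce coefficients mod 9: 4·t ≡ 3 (mod 9).
    The inverse of 4 mod 9 is 7 (since 4·7 = 28 = 3·9 + 1), so t ≡ 7·3 = 21 ≡ 3 (mod 9).
    Then x = 2 + 13·3 = 41, valid modulo lcm(13, 9) = 117: x ≡ 41 (mod 117).
  Combine with x ≡ 3 (mod 4): since gcd(117, 4) = 1, we get a unique residue mod 468.
    Write x = 41 + 117·t and substitute into x ≡ 3 (mod 4): 117·t ≡ 3 − 41 = -38 (mod 4).
    Reduce coefficients mod 4: 1·t ≡ 2 (mod 4).
    So t ≡ 2 (mod 4).
    Then x = 41 + 117·2 = 275, valid modulo lcm(117, 4) = 468: x ≡ 275 (mod 468).
Verify: 275 mod 13 = 2 ✓, 275 mod 9 = 5 ✓, 275 mod 4 = 3 ✓.

x ≡ 275 (mod 468).


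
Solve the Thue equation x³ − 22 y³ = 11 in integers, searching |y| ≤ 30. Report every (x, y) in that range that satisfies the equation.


The equation is x³ - 22y³ = 11. For fixed y, x³ = 22·y³ + 11, so a solution requires the RHS to be a perfect cube.
Strategy: iterate y from -30 to 30, compute RHS = 22·y³ + 11, and check whether it is a (positive or negative) perfect cube.
Check small values of y:
  y = 0: RHS = 11 is not a perfect cube.
  y = 1: RHS = 33 is not a perfect cube.
  y = -1: RHS = -11 is not a perfect cube.
  y = 2: RHS = 187 is not a perfect cube.
  y = -2: RHS = -165 is not a perfect cube.
  y = 3: RHS = 605 is not a perfect cube.
  y = -3: RHS = -583 is not a perfect cube.
Continuing the search up to |y| = 30 finds no solutions either.
No (x, y) in the scanned range satisfies the equation.

No integer solutions with |y| ≤ 30.


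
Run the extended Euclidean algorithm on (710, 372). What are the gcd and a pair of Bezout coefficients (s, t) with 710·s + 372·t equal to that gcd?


Euclidean algorithm on (710, 372) — divide until remainder is 0:
  710 = 1 · 372 + 338
  372 = 1 · 338 + 34
  338 = 9 · 34 + 32
  34 = 1 · 32 + 2
  32 = 16 · 2 + 0
gcd(710, 372) = 2.
Track Bezout coefficients alongside the remainders: start with r₀ = 710 = a·1 + b·0 (s = 1, t = 0) and r₁ = 372 = a·0 + b·1 (s = 0, t = 1); each new remainder r_{k+1} = r_{k-1} − q_k·r_k inherits s_{k+1} = s_{k-1} − q_k·s_k, t_{k+1} = t_{k-1} − q_k·t_k, so r_k = a·s_k + b·t_k at every step:
  q = 1: r = 338, s = 1 − 1·0 = 1, t = 0 − 1·1 = -1  (check: 710·1 + 372·(-1) = 338)
  q = 1: r = 34, s = 0 − 1·1 = -1, t = 1 − 1·(-1) = 2  (check: 710·(-1) + 372·2 = 34)
  q = 9: r = 32, s = 1 − 9·(-1) = 10, t = -1 − 9·2 = -19  (check: 710·10 + 372·(-19) = 32)
  q = 1: r = 2, s = -1 − 1·10 = -11, t = 2 − 1·(-19) = 21  (check: 710·(-11) + 372·21 = 2)
The row with r = 2 (the gcd) gives the Bezout coefficients s = -11, t = 21.
Result: 710 · (-11) + 372 · (21) = 2.

gcd(710, 372) = 2; s = -11, t = 21 (check: 710·(-11) + 372·21 = 2).


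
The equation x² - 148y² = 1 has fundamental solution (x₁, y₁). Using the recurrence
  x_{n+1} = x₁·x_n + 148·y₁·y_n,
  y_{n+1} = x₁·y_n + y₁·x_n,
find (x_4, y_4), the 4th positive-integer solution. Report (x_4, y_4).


Step 1: Find the fundamental solution (x₁, y₁) of x² - 148y² = 1.
  Expand √148 as a continued fraction. a₀ = ⌊√148⌋ = 12; iterate m_{k+1} = d_k·a_k − m_k, d_{k+1} = (148 − m_{k+1}²)/d_k, a_{k+1} = ⌊(a₀ + m_{k+1})/d_{k+1}⌋ (starting m₀ = 0, d₀ = 1), with convergents p_k = a_k·p_{k-1} + p_{k-2}, q_k = a_k·q_{k-1} + q_{k-2} (p₋₁ = 1, q₋₁ = 0):
  k = 0: a₀ = 12; p₀/q₀ = 12/1; p₀² − 148·q₀² = 144 − 148 = -4.
  k = 1: m = 12, d = 4, a = ⌊(12 + 12)/4⌋ = 6; p/q = (6·12 + 1)/(6·1 + 0) = 73/6; p² − 148·q² = 5329 − 5328 = 1.
  The first convergent with p² − 148·q² = 1 gives the fundamental solution (x₁, y₁) = (73, 6).
Step 2: Apply the recurrence (x_{n+1}, y_{n+1}) = (x₁x_n + 148y₁y_n, x₁y_n + y₁x_n) repeatedly.
  From (x_1, y_1) = (73, 6): x_2 = 73·73 + 148·6·6 = 10657; y_2 = 73·6 + 6·73 = 876.
  From (x_2, y_2) = (10657, 876): x_3 = 73·10657 + 148·6·876 = 1555849; y_3 = 73·876 + 6·10657 = 127890.
  From (x_3, y_3) = (1555849, 127890): x_4 = 73·1555849 + 148·6·127890 = 227143297; y_4 = 73·127890 + 6·1555849 = 18671064.
Step 3: Verify x_4² - 148·y_4² = 51594077372030209 - 51594077372030208 = 1 (should be 1). ✓

(x_1, y_1) = (73, 6); (x_4, y_4) = (227143297, 18671064).


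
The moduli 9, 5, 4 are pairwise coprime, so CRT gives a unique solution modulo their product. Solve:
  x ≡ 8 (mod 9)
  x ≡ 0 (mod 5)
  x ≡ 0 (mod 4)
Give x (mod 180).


Moduli 9, 5, 4 are pairwise coprime; by CRT there is a unique solution modulo M = 9 · 5 · 4 = 180.
Solve pairwise, accumulating the modulus:
  Start with x ≡ 8 (mod 9).
  Combine with x ≡ 0 (mod 5): since gcd(9, 5) = 1, we get a unique residue mod 45.
    Write x = 8 + 9·t and substitute into x ≡ 0 (mod 5): 9·t ≡ 0 − 8 = -8 (mod 5).
    Reduce coefficients mod 5: 4·t ≡ 2 (mod 5).
    The inverse of 4 mod 5 is 4 (since 4·4 = 16 = 3·5 + 1), so t ≡ 4·2 = 8 ≡ 3 (mod 5).
    Then x = 8 + 9·3 = 35, valid modulo lcm(9, 5) = 45: x ≡ 35 (mod 45).
  Combine with x ≡ 0 (mod 4): since gcd(45, 4) = 1, we get a unique residue mod 180.
    Write x = 35 + 45·t and substitute into x ≡ 0 (mod 4): 45·t ≡ 0 − 35 = -35 (mod 4).
    Reduce coefficients mod 4: 1·t ≡ 1 (mod 4).
    So t ≡ 1 (mod 4).
    Then x = 35 + 45·1 = 80, valid modulo lcm(45, 4) = 180: x ≡ 80 (mod 180).
Verify: 80 mod 9 = 8 ✓, 80 mod 5 = 0 ✓, 80 mod 4 = 0 ✓.

x ≡ 80 (mod 180).


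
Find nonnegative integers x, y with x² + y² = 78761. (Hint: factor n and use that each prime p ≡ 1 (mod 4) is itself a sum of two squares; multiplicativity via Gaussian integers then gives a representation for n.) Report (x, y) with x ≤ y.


Step 1: Factor n = 78761 = 17 · 41 · 113.
Step 2: Check the mod-4 condition on each prime factor: 17 ≡ 1 (mod 4), exponent 1; 41 ≡ 1 (mod 4), exponent 1; 113 ≡ 1 (mod 4), exponent 1.
All primes ≡ 3 (mod 4) appear to even exponent (or don't appear), so by the two-squares theorem n IS expressible as a sum of two squares.
Step 3: Build a representation. Here n = 17 · 41 · 113 is a product of primes ≡ 1 (mod 4). Each prime p ≡ 1 (mod 4) is itself a sum of two squares; find a² by testing p − a² for a perfect square:
  17: 17 − 1² = 16 = 4² ⇒ 17 = 1² + 4².
  41: 41 − 1² = 40, 41 − 2² = 37, 41 − 3² = 32, 41 − 4² = 25 = 5² ⇒ 41 = 4² + 5².
  113: 113 − 1² = 112, 113 − 2² = 109, 113 − 3² = 104, 113 − 4² = 97, 113 − 5² = 88, 113 − 6² = 77, 113 − 7² = 64 = 8² ⇒ 113 = 7² + 8².
  Combine using the Brahmagupta–Fibonacci identity (a² + b²)(c² + d²) = (ac − bd)² + (ad + bc)² = (ac + bd)² + (ad − bc)²:
  17 · 41 = 697: from (1² + 4²)(4² + 5²), take (1·4 − 4·5, 1·5 + 4·4) = (4 − 20, 5 + 16) = (-16, 21); dropping signs (only squares matter) gives (16, 21); check 16² + 21² = 256 + 441 = 697 ✓.
  697 · 113 = 78761: from (16² + 21²)(7² + 8²), take (16·7 − 21·8, 16·8 + 21·7) = (112 − 168, 128 + 147) = (-56, 275); dropping signs (only squares matter) gives (56, 275); check 56² + 275² = 3136 + 75625 = 78761 ✓.
Step 4: Order so x ≤ y and verify: 56² + 275² = 3136 + 75625 = 78761 = n. ✓

n = 78761 = 56² + 275² (one valid representation with x ≤ y).


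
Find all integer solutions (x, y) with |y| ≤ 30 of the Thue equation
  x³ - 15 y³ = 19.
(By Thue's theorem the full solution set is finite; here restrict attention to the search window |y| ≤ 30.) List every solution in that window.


The equation is x³ - 15y³ = 19. For fixed y, x³ = 15·y³ + 19, so a solution requires the RHS to be a perfect cube.
Strategy: iterate y from -30 to 30, compute RHS = 15·y³ + 19, and check whether it is a (positive or negative) perfect cube.
Check small values of y:
  y = 0: RHS = 19 is not a perfect cube.
  y = 1: RHS = 34 is not a perfect cube.
  y = -1: RHS = 4 is not a perfect cube.
  y = 2: RHS = 139 is not a perfect cube.
  y = -2: RHS = -101 is not a perfect cube.
  y = 3: RHS = 424 is not a perfect cube.
  y = -3: RHS = -386 is not a perfect cube.
Continuing the search up to |y| = 30 finds no solutions either.
No (x, y) in the scanned range satisfies the equation.

No integer solutions with |y| ≤ 30.


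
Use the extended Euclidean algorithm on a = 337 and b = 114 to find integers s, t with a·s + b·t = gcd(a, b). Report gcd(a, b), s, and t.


Euclidean algorithm on (337, 114) — divide until remainder is 0:
  337 = 2 · 114 + 109
  114 = 1 · 109 + 5
  109 = 21 · 5 + 4
  5 = 1 · 4 + 1
  4 = 4 · 1 + 0
gcd(337, 114) = 1.
Track Bezout coefficients alongside the remainders: start with r₀ = 337 = a·1 + b·0 (s = 1, t = 0) and r₁ = 114 = a·0 + b·1 (s = 0, t = 1); each new remainder r_{k+1} = r_{k-1} − q_k·r_k inherits s_{k+1} = s_{k-1} − q_k·s_k, t_{k+1} = t_{k-1} − q_k·t_k, so r_k = a·s_k + b·t_k at every step:
  q = 2: r = 109, s = 1 − 2·0 = 1, t = 0 − 2·1 = -2  (check: 337·1 + 114·(-2) = 109)
  q = 1: r = 5, s = 0 − 1·1 = -1, t = 1 − 1·(-2) = 3  (check: 337·(-1) + 114·3 = 5)
  q = 21: r = 4, s = 1 − 21·(-1) = 22, t = -2 − 21·3 = -65  (check: 337·22 + 114·(-65) = 4)
  q = 1: r = 1, s = -1 − 1·22 = -23, t = 3 − 1·(-65) = 68  (check: 337·(-23) + 114·68 = 1)
The row with r = 1 (the gcd) gives the Bezout coefficients s = -23, t = 68.
Result: 337 · (-23) + 114 · (68) = 1.

gcd(337, 114) = 1; s = -23, t = 68 (check: 337·(-23) + 114·68 = 1).


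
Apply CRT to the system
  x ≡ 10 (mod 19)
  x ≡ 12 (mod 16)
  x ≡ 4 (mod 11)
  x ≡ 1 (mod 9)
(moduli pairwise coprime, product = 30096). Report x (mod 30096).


Product of moduli M = 19 · 16 · 11 · 9 = 30096.
Merge one congruence at a time:
  Start: x ≡ 10 (mod 19).
  Combine with x ≡ 12 (mod 16); new modulus lcm = 304.
    Write x = 10 + 19·t and substitute into x ≡ 12 (mod 16): 19·t ≡ 12 − 10 = 2 (mod 16).
    Reduce coefficients mod 16: 3·t ≡ 2 (mod 16).
    The inverse of 3 mod 16 is 11 (since 3·11 = 33 = 2·16 + 1), so t ≡ 11·2 = 22 ≡ 6 (mod 16).
    Then x = 10 + 19·6 = 124, valid modulo lcm(19, 16) = 304: x ≡ 124 (mod 304).
  Combine with x ≡ 4 (mod 11); new modulus lcm = 3344.
    Write x = 124 + 304·t and substitute into x ≡ 4 (mod 11): 304·t ≡ 4 − 124 = -120 (mod 11).
    Reduce coefficients mod 11: 7·t ≡ 1 (mod 11).
    The inverse of 7 mod 11 is 8 (since 7·8 = 56 = 5·11 + 1), so t ≡ 8·1 = 8 ≡ 8 (mod 11).
    Then x = 124 + 304·8 = 2556, valid modulo lcm(304, 11) = 3344: x ≡ 2556 (mod 3344).
  Combine with x ≡ 1 (mod 9); new modulus lcm = 30096.
    Write x = 2556 + 3344·t and substitute into x ≡ 1 (mod 9): 3344·t ≡ 1 − 2556 = -2555 (mod 9).
    Reduce coefficients mod 9: 5·t ≡ 1 (mod 9).
    The inverse of 5 mod 9 is 2 (since 5·2 = 10 = 1·9 + 1), so t ≡ 2·1 = 2 ≡ 2 (mod 9).
    Then x = 2556 + 3344·2 = 9244, valid modulo lcm(3344, 9) = 30096: x ≡ 9244 (mod 30096).
Verify against each original: 9244 mod 19 = 10, 9244 mod 16 = 12, 9244 mod 11 = 4, 9244 mod 9 = 1.

x ≡ 9244 (mod 30096).


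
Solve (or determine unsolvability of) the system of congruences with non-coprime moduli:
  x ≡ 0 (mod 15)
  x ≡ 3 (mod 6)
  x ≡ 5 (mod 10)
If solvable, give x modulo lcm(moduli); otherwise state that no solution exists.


Moduli 15, 6, 10 are not pairwise coprime, so CRT works modulo lcm(m_i) when all pairwise compatibility conditions hold.
Pairwise compatibility: gcd(m_i, m_j) must divide a_i - a_j for every pair.
Merge one congruence at a time:
  Start: x ≡ 0 (mod 15).
  Combine with x ≡ 3 (mod 6): gcd(15, 6) = 3; 3 - 0 = 3, which IS divisible by 3, so compatible.
    Write x = 0 + 15·t and substitute into x ≡ 3 (mod 6): 15·t ≡ 3 − 0 = 3 (mod 6).
    Divide the congruence (and modulus) by g = 3: 5·t ≡ 1 (mod 2).
    Reduce coefficients mod 2: 1·t ≡ 1 (mod 2).
    So t ≡ 1 (mod 2).
    Then x = 0 + 15·1 = 15, valid modulo lcm(15, 6) = 30: x ≡ 15 (mod 30).
  Combine with x ≡ 5 (mod 10): gcd(30, 10) = 10; 5 - 15 = -10, which IS divisible by 10, so compatible.
    Write x = 15 + 30·t and substitute into x ≡ 5 (mod 10): 30·t ≡ 5 − 15 = -10 (mod 10).
    Divide the congruence (and modulus) by g = 10: 3·t ≡ -1 (mod 1).
    Modulo 1 every t works; take t = 0.
    Then x = 15 + 30·0 = 15, valid modulo lcm(30, 10) = 30: x ≡ 15 (mod 30).
Verify: 15 mod 15 = 0, 15 mod 6 = 3, 15 mod 10 = 5.

x ≡ 15 (mod 30).


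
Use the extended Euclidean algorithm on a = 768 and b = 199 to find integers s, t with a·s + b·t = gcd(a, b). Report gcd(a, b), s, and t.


Euclidean algorithm on (768, 199) — divide until remainder is 0:
  768 = 3 · 199 + 171
  199 = 1 · 171 + 28
  171 = 6 · 28 + 3
  28 = 9 · 3 + 1
  3 = 3 · 1 + 0
gcd(768, 199) = 1.
Track Bezout coefficients alongside the remainders: start with r₀ = 768 = a·1 + b·0 (s = 1, t = 0) and r₁ = 199 = a·0 + b·1 (s = 0, t = 1); each new remainder r_{k+1} = r_{k-1} − q_k·r_k inherits s_{k+1} = s_{k-1} − q_k·s_k, t_{k+1} = t_{k-1} − q_k·t_k, so r_k = a·s_k + b·t_k at every step:
  q = 3: r = 171, s = 1 − 3·0 = 1, t = 0 − 3·1 = -3  (check: 768·1 + 199·(-3) = 171)
  q = 1: r = 28, s = 0 − 1·1 = -1, t = 1 − 1·(-3) = 4  (check: 768·(-1) + 199·4 = 28)
  q = 6: r = 3, s = 1 − 6·(-1) = 7, t = -3 − 6·4 = -27  (check: 768·7 + 199·(-27) = 3)
  q = 9: r = 1, s = -1 − 9·7 = -64, t = 4 − 9·(-27) = 247  (check: 768·(-64) + 199·247 = 1)
The row with r = 1 (the gcd) gives the Bezout coefficients s = -64, t = 247.
Result: 768 · (-64) + 199 · (247) = 1.

gcd(768, 199) = 1; s = -64, t = 247 (check: 768·(-64) + 199·247 = 1).


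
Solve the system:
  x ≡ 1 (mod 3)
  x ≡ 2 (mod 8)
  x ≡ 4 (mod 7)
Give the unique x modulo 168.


Moduli 3, 8, 7 are pairwise coprime; by CRT there is a unique solution modulo M = 3 · 8 · 7 = 168.
Solve pairwise, accumulating the modulus:
  Start with x ≡ 1 (mod 3).
  Combine with x ≡ 2 (mod 8): since gcd(3, 8) = 1, we get a unique residue mod 24.
    Write x = 1 + 3·t and substitute into x ≡ 2 (mod 8): 3·t ≡ 2 − 1 = 1 (mod 8).
    The inverse of 3 mod 8 is 3 (since 3·3 = 9 = 1·8 + 1), so t ≡ 3·1 = 3 ≡ 3 (mod 8).
    Then x = 1 + 3·3 = 10, valid modulo lcm(3, 8) = 24: x ≡ 10 (mod 24).
  Combine with x ≡ 4 (mod 7): since gcd(24, 7) = 1, we get a unique residue mod 168.
    Write x = 10 + 24·t and substitute into x ≡ 4 (mod 7): 24·t ≡ 4 − 10 = -6 (mod 7).
    Reduce coefficients mod 7: 3·t ≡ 1 (mod 7).
    The inverse of 3 mod 7 is 5 (since 3·5 = 15 = 2·7 + 1), so t ≡ 5·1 = 5 ≡ 5 (mod 7).
    Then x = 10 + 24·5 = 130, valid modulo lcm(24, 7) = 168: x ≡ 130 (mod 168).
Verify: 130 mod 3 = 1 ✓, 130 mod 8 = 2 ✓, 130 mod 7 = 4 ✓.

x ≡ 130 (mod 168).


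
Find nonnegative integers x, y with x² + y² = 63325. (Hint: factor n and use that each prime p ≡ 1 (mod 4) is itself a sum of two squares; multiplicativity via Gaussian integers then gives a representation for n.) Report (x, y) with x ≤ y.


Step 1: Factor n = 63325 = 5^2 · 17 · 149.
Step 2: Check the mod-4 condition on each prime factor: 5 ≡ 1 (mod 4), exponent 2; 17 ≡ 1 (mod 4), exponent 1; 149 ≡ 1 (mod 4), exponent 1.
All primes ≡ 3 (mod 4) appear to even exponent (or don't appear), so by the two-squares theorem n IS expressible as a sum of two squares.
Step 3: Build a representation. Group n = k² · m with k = 5 and m = 17 · 149 = 2533 (a product of primes ≡ 1 (mod 4)); a representation of m scales to one of n via (k·x)² + (k·y)² = k²(x² + y²). Each prime p ≡ 1 (mod 4) is itself a sum of two squares; find a² by testing p − a² for a perfect square:
  17: 17 − 1² = 16 = 4² ⇒ 17 = 1² + 4².
  149: 149 − 1² = 148, 149 − 2² = 145, 149 − 3² = 140, 149 − 4² = 133, 149 − 5² = 124, 149 − 6² = 113, 149 − 7² = 100 = 10² ⇒ 149 = 7² + 10².
  Combine using the Brahmagupta–Fibonacci identity (a² + b²)(c² + d²) = (ac − bd)² + (ad + bc)² = (ac + bd)² + (ad − bc)²:
  17 · 149 = 2533: from (1² + 4²)(7² + 10²), take (1·7 − 4·10, 1·10 + 4·7) = (7 − 40, 10 + 28) = (-33, 38); dropping signs (only squares matter) gives (33, 38); check 33² + 38² = 1089 + 1444 = 2533 ✓.
  Scale by k = 5: (5·33, 5·38) = (165, 190).
Step 4: Order so x ≤ y and verify: 165² + 190² = 27225 + 36100 = 63325 = n. ✓

n = 63325 = 165² + 190² (one valid representation with x ≤ y).


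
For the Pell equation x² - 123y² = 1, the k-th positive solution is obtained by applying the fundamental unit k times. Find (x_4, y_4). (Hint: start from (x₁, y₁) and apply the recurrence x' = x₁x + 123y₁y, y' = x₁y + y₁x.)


Step 1: Find the fundamental solution (x₁, y₁) of x² - 123y² = 1.
  Expand √123 as a continued fraction. a₀ = ⌊√123⌋ = 11; iterate m_{k+1} = d_k·a_k − m_k, d_{k+1} = (123 − m_{k+1}²)/d_k, a_{k+1} = ⌊(a₀ + m_{k+1})/d_{k+1}⌋ (starting m₀ = 0, d₀ = 1), with convergents p_k = a_k·p_{k-1} + p_{k-2}, q_k = a_k·q_{k-1} + q_{k-2} (p₋₁ = 1, q₋₁ = 0):
  k = 0: a₀ = 11; p₀/q₀ = 11/1; p₀² − 123·q₀² = 121 − 123 = -2.
  k = 1: m = 11, d = 2, a = ⌊(11 + 11)/2⌋ = 11; p/q = (11·11 + 1)/(11·1 + 0) = 122/11; p² − 123·q² = 14884 − 14883 = 1.
  The first convergent with p² − 123·q² = 1 gives the fundamental solution (x₁, y₁) = (122, 11).
Step 2: Apply the recurrence (x_{n+1}, y_{n+1}) = (x₁x_n + 123y₁y_n, x₁y_n + y₁x_n) repeatedly.
  From (x_1, y_1) = (122, 11): x_2 = 122·122 + 123·11·11 = 29767; y_2 = 122·11 + 11·122 = 2684.
  From (x_2, y_2) = (29767, 2684): x_3 = 122·29767 + 123·11·2684 = 7263026; y_3 = 122·2684 + 11·29767 = 654885.
  From (x_3, y_3) = (7263026, 654885): x_4 = 122·7263026 + 123·11·654885 = 1772148577; y_4 = 122·654885 + 11·7263026 = 159789256.
Step 3: Verify x_4² - 123·y_4² = 3140510578963124929 - 3140510578963124928 = 1 (should be 1). ✓

(x_1, y_1) = (122, 11); (x_4, y_4) = (1772148577, 159789256).


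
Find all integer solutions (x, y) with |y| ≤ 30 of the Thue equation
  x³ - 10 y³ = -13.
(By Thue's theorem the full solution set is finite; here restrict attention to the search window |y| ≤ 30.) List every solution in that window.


The equation is x³ - 10y³ = -13. For fixed y, x³ = 10·y³ − 13, so a solution requires the RHS to be a perfect cube.
Strategy: iterate y from -30 to 30, compute RHS = 10·y³ − 13, and check whether it is a (positive or negative) perfect cube.
Check small values of y:
  y = 0: RHS = -13 is not a perfect cube.
  y = 1: RHS = -3 is not a perfect cube.
  y = -1: RHS = -23 is not a perfect cube.
  y = 2: RHS = 67 is not a perfect cube.
  y = -2: RHS = -93 is not a perfect cube.
  y = 3: RHS = 257 is not a perfect cube.
  y = -3: RHS = -283 is not a perfect cube.
Continuing the search up to |y| = 30 finds no solutions either.
No (x, y) in the scanned range satisfies the equation.

No integer solutions with |y| ≤ 30.
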